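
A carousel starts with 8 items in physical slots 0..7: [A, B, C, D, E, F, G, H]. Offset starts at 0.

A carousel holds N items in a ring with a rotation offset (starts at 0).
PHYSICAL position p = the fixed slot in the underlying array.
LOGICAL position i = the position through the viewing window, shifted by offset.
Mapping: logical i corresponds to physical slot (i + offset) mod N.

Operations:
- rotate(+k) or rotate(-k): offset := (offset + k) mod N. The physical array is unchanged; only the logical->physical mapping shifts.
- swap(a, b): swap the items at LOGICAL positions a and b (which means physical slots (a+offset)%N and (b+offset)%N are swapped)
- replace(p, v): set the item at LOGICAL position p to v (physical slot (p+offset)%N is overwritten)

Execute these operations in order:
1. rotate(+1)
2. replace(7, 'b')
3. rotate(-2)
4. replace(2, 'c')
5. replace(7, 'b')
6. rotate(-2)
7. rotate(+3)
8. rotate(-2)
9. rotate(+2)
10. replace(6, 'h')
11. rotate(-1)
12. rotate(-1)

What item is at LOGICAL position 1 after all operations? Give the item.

After op 1 (rotate(+1)): offset=1, physical=[A,B,C,D,E,F,G,H], logical=[B,C,D,E,F,G,H,A]
After op 2 (replace(7, 'b')): offset=1, physical=[b,B,C,D,E,F,G,H], logical=[B,C,D,E,F,G,H,b]
After op 3 (rotate(-2)): offset=7, physical=[b,B,C,D,E,F,G,H], logical=[H,b,B,C,D,E,F,G]
After op 4 (replace(2, 'c')): offset=7, physical=[b,c,C,D,E,F,G,H], logical=[H,b,c,C,D,E,F,G]
After op 5 (replace(7, 'b')): offset=7, physical=[b,c,C,D,E,F,b,H], logical=[H,b,c,C,D,E,F,b]
After op 6 (rotate(-2)): offset=5, physical=[b,c,C,D,E,F,b,H], logical=[F,b,H,b,c,C,D,E]
After op 7 (rotate(+3)): offset=0, physical=[b,c,C,D,E,F,b,H], logical=[b,c,C,D,E,F,b,H]
After op 8 (rotate(-2)): offset=6, physical=[b,c,C,D,E,F,b,H], logical=[b,H,b,c,C,D,E,F]
After op 9 (rotate(+2)): offset=0, physical=[b,c,C,D,E,F,b,H], logical=[b,c,C,D,E,F,b,H]
After op 10 (replace(6, 'h')): offset=0, physical=[b,c,C,D,E,F,h,H], logical=[b,c,C,D,E,F,h,H]
After op 11 (rotate(-1)): offset=7, physical=[b,c,C,D,E,F,h,H], logical=[H,b,c,C,D,E,F,h]
After op 12 (rotate(-1)): offset=6, physical=[b,c,C,D,E,F,h,H], logical=[h,H,b,c,C,D,E,F]

Answer: H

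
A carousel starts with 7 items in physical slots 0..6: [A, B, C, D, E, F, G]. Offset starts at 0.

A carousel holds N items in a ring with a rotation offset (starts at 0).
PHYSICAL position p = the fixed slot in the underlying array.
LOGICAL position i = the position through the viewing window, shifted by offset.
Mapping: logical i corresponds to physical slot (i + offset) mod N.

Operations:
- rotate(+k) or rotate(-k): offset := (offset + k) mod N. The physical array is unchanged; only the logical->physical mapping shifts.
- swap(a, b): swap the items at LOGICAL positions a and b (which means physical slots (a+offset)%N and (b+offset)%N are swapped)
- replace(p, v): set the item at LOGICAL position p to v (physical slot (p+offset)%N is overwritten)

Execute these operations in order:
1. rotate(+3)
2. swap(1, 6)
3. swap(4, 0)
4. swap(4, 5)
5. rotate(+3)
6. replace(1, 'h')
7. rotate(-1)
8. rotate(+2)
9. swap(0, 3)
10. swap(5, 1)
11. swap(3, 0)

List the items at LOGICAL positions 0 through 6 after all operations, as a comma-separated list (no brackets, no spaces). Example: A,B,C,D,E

After op 1 (rotate(+3)): offset=3, physical=[A,B,C,D,E,F,G], logical=[D,E,F,G,A,B,C]
After op 2 (swap(1, 6)): offset=3, physical=[A,B,E,D,C,F,G], logical=[D,C,F,G,A,B,E]
After op 3 (swap(4, 0)): offset=3, physical=[D,B,E,A,C,F,G], logical=[A,C,F,G,D,B,E]
After op 4 (swap(4, 5)): offset=3, physical=[B,D,E,A,C,F,G], logical=[A,C,F,G,B,D,E]
After op 5 (rotate(+3)): offset=6, physical=[B,D,E,A,C,F,G], logical=[G,B,D,E,A,C,F]
After op 6 (replace(1, 'h')): offset=6, physical=[h,D,E,A,C,F,G], logical=[G,h,D,E,A,C,F]
After op 7 (rotate(-1)): offset=5, physical=[h,D,E,A,C,F,G], logical=[F,G,h,D,E,A,C]
After op 8 (rotate(+2)): offset=0, physical=[h,D,E,A,C,F,G], logical=[h,D,E,A,C,F,G]
After op 9 (swap(0, 3)): offset=0, physical=[A,D,E,h,C,F,G], logical=[A,D,E,h,C,F,G]
After op 10 (swap(5, 1)): offset=0, physical=[A,F,E,h,C,D,G], logical=[A,F,E,h,C,D,G]
After op 11 (swap(3, 0)): offset=0, physical=[h,F,E,A,C,D,G], logical=[h,F,E,A,C,D,G]

Answer: h,F,E,A,C,D,G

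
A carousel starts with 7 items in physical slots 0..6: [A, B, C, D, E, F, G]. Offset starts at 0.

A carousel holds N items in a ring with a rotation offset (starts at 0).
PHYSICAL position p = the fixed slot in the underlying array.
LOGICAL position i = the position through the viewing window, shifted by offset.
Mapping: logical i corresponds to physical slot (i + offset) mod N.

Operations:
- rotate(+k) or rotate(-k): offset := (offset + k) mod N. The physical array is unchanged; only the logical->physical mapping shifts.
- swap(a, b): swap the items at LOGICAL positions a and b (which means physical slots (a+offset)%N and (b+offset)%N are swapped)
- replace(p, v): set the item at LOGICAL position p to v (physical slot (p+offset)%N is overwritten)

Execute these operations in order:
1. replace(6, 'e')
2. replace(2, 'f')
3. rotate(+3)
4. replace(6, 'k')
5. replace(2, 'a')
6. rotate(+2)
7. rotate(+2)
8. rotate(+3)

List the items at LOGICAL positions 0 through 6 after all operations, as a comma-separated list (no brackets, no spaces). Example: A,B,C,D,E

Answer: D,E,a,e,A,B,k

Derivation:
After op 1 (replace(6, 'e')): offset=0, physical=[A,B,C,D,E,F,e], logical=[A,B,C,D,E,F,e]
After op 2 (replace(2, 'f')): offset=0, physical=[A,B,f,D,E,F,e], logical=[A,B,f,D,E,F,e]
After op 3 (rotate(+3)): offset=3, physical=[A,B,f,D,E,F,e], logical=[D,E,F,e,A,B,f]
After op 4 (replace(6, 'k')): offset=3, physical=[A,B,k,D,E,F,e], logical=[D,E,F,e,A,B,k]
After op 5 (replace(2, 'a')): offset=3, physical=[A,B,k,D,E,a,e], logical=[D,E,a,e,A,B,k]
After op 6 (rotate(+2)): offset=5, physical=[A,B,k,D,E,a,e], logical=[a,e,A,B,k,D,E]
After op 7 (rotate(+2)): offset=0, physical=[A,B,k,D,E,a,e], logical=[A,B,k,D,E,a,e]
After op 8 (rotate(+3)): offset=3, physical=[A,B,k,D,E,a,e], logical=[D,E,a,e,A,B,k]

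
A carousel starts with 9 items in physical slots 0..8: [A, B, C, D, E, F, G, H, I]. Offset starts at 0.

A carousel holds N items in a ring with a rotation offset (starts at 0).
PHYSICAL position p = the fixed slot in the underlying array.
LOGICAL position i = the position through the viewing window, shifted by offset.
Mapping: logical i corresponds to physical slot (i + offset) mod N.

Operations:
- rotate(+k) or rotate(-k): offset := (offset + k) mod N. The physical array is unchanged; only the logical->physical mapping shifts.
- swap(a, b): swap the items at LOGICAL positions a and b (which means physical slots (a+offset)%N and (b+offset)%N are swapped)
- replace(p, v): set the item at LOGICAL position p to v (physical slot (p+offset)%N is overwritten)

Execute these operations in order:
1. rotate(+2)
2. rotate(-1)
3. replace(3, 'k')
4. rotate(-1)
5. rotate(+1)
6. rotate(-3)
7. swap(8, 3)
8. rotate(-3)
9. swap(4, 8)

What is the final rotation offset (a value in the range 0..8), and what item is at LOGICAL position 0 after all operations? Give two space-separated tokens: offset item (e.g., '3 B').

After op 1 (rotate(+2)): offset=2, physical=[A,B,C,D,E,F,G,H,I], logical=[C,D,E,F,G,H,I,A,B]
After op 2 (rotate(-1)): offset=1, physical=[A,B,C,D,E,F,G,H,I], logical=[B,C,D,E,F,G,H,I,A]
After op 3 (replace(3, 'k')): offset=1, physical=[A,B,C,D,k,F,G,H,I], logical=[B,C,D,k,F,G,H,I,A]
After op 4 (rotate(-1)): offset=0, physical=[A,B,C,D,k,F,G,H,I], logical=[A,B,C,D,k,F,G,H,I]
After op 5 (rotate(+1)): offset=1, physical=[A,B,C,D,k,F,G,H,I], logical=[B,C,D,k,F,G,H,I,A]
After op 6 (rotate(-3)): offset=7, physical=[A,B,C,D,k,F,G,H,I], logical=[H,I,A,B,C,D,k,F,G]
After op 7 (swap(8, 3)): offset=7, physical=[A,G,C,D,k,F,B,H,I], logical=[H,I,A,G,C,D,k,F,B]
After op 8 (rotate(-3)): offset=4, physical=[A,G,C,D,k,F,B,H,I], logical=[k,F,B,H,I,A,G,C,D]
After op 9 (swap(4, 8)): offset=4, physical=[A,G,C,I,k,F,B,H,D], logical=[k,F,B,H,D,A,G,C,I]

Answer: 4 k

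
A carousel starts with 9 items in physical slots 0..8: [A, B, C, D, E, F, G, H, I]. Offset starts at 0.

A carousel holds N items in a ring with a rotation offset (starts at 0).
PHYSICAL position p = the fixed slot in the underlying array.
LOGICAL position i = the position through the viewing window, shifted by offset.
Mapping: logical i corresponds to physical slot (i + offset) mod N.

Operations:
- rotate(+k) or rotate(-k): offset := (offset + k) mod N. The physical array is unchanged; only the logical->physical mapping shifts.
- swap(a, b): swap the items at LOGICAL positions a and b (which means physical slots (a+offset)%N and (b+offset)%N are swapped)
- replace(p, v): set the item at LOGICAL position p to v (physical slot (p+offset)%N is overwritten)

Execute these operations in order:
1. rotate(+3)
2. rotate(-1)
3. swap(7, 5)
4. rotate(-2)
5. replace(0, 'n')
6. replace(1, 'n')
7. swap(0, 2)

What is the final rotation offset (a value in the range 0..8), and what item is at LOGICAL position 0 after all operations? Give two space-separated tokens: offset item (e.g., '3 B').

After op 1 (rotate(+3)): offset=3, physical=[A,B,C,D,E,F,G,H,I], logical=[D,E,F,G,H,I,A,B,C]
After op 2 (rotate(-1)): offset=2, physical=[A,B,C,D,E,F,G,H,I], logical=[C,D,E,F,G,H,I,A,B]
After op 3 (swap(7, 5)): offset=2, physical=[H,B,C,D,E,F,G,A,I], logical=[C,D,E,F,G,A,I,H,B]
After op 4 (rotate(-2)): offset=0, physical=[H,B,C,D,E,F,G,A,I], logical=[H,B,C,D,E,F,G,A,I]
After op 5 (replace(0, 'n')): offset=0, physical=[n,B,C,D,E,F,G,A,I], logical=[n,B,C,D,E,F,G,A,I]
After op 6 (replace(1, 'n')): offset=0, physical=[n,n,C,D,E,F,G,A,I], logical=[n,n,C,D,E,F,G,A,I]
After op 7 (swap(0, 2)): offset=0, physical=[C,n,n,D,E,F,G,A,I], logical=[C,n,n,D,E,F,G,A,I]

Answer: 0 C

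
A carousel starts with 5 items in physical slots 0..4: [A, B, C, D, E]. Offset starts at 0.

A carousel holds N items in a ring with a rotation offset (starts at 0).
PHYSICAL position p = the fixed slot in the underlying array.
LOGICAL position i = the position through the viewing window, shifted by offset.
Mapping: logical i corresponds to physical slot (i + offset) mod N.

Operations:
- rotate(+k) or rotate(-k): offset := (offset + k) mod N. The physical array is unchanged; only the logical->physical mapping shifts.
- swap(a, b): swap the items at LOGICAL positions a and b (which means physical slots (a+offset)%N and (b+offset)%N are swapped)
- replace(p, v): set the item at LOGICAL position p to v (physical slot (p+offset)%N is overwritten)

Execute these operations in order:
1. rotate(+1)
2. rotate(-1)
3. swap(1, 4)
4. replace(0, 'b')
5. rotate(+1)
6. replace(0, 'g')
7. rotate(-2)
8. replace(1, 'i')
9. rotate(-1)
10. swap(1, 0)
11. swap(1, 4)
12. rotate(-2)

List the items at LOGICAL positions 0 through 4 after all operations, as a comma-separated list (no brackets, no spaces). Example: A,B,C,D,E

After op 1 (rotate(+1)): offset=1, physical=[A,B,C,D,E], logical=[B,C,D,E,A]
After op 2 (rotate(-1)): offset=0, physical=[A,B,C,D,E], logical=[A,B,C,D,E]
After op 3 (swap(1, 4)): offset=0, physical=[A,E,C,D,B], logical=[A,E,C,D,B]
After op 4 (replace(0, 'b')): offset=0, physical=[b,E,C,D,B], logical=[b,E,C,D,B]
After op 5 (rotate(+1)): offset=1, physical=[b,E,C,D,B], logical=[E,C,D,B,b]
After op 6 (replace(0, 'g')): offset=1, physical=[b,g,C,D,B], logical=[g,C,D,B,b]
After op 7 (rotate(-2)): offset=4, physical=[b,g,C,D,B], logical=[B,b,g,C,D]
After op 8 (replace(1, 'i')): offset=4, physical=[i,g,C,D,B], logical=[B,i,g,C,D]
After op 9 (rotate(-1)): offset=3, physical=[i,g,C,D,B], logical=[D,B,i,g,C]
After op 10 (swap(1, 0)): offset=3, physical=[i,g,C,B,D], logical=[B,D,i,g,C]
After op 11 (swap(1, 4)): offset=3, physical=[i,g,D,B,C], logical=[B,C,i,g,D]
After op 12 (rotate(-2)): offset=1, physical=[i,g,D,B,C], logical=[g,D,B,C,i]

Answer: g,D,B,C,i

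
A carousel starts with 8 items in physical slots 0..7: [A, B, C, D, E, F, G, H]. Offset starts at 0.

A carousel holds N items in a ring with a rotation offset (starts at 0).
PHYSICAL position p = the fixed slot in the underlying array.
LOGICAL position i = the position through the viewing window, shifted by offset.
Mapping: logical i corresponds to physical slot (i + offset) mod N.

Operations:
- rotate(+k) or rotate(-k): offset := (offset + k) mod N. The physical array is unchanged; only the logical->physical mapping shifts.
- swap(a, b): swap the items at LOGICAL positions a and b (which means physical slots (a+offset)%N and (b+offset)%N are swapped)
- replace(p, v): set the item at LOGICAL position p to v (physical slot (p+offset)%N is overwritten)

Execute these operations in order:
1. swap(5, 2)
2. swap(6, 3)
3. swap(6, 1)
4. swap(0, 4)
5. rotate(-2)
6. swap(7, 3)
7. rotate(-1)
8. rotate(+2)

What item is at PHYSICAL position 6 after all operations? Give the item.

Answer: B

Derivation:
After op 1 (swap(5, 2)): offset=0, physical=[A,B,F,D,E,C,G,H], logical=[A,B,F,D,E,C,G,H]
After op 2 (swap(6, 3)): offset=0, physical=[A,B,F,G,E,C,D,H], logical=[A,B,F,G,E,C,D,H]
After op 3 (swap(6, 1)): offset=0, physical=[A,D,F,G,E,C,B,H], logical=[A,D,F,G,E,C,B,H]
After op 4 (swap(0, 4)): offset=0, physical=[E,D,F,G,A,C,B,H], logical=[E,D,F,G,A,C,B,H]
After op 5 (rotate(-2)): offset=6, physical=[E,D,F,G,A,C,B,H], logical=[B,H,E,D,F,G,A,C]
After op 6 (swap(7, 3)): offset=6, physical=[E,C,F,G,A,D,B,H], logical=[B,H,E,C,F,G,A,D]
After op 7 (rotate(-1)): offset=5, physical=[E,C,F,G,A,D,B,H], logical=[D,B,H,E,C,F,G,A]
After op 8 (rotate(+2)): offset=7, physical=[E,C,F,G,A,D,B,H], logical=[H,E,C,F,G,A,D,B]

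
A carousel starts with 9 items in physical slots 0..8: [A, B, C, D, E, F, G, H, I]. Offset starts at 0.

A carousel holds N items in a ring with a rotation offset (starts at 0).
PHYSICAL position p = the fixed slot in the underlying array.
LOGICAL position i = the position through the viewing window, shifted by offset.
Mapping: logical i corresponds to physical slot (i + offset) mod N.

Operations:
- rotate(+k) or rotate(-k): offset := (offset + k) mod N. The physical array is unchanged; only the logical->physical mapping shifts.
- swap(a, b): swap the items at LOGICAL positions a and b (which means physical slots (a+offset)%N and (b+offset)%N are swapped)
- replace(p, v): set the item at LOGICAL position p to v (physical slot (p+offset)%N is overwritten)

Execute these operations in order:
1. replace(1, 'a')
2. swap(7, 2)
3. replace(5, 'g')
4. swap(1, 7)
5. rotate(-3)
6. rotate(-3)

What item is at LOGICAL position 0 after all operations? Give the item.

After op 1 (replace(1, 'a')): offset=0, physical=[A,a,C,D,E,F,G,H,I], logical=[A,a,C,D,E,F,G,H,I]
After op 2 (swap(7, 2)): offset=0, physical=[A,a,H,D,E,F,G,C,I], logical=[A,a,H,D,E,F,G,C,I]
After op 3 (replace(5, 'g')): offset=0, physical=[A,a,H,D,E,g,G,C,I], logical=[A,a,H,D,E,g,G,C,I]
After op 4 (swap(1, 7)): offset=0, physical=[A,C,H,D,E,g,G,a,I], logical=[A,C,H,D,E,g,G,a,I]
After op 5 (rotate(-3)): offset=6, physical=[A,C,H,D,E,g,G,a,I], logical=[G,a,I,A,C,H,D,E,g]
After op 6 (rotate(-3)): offset=3, physical=[A,C,H,D,E,g,G,a,I], logical=[D,E,g,G,a,I,A,C,H]

Answer: D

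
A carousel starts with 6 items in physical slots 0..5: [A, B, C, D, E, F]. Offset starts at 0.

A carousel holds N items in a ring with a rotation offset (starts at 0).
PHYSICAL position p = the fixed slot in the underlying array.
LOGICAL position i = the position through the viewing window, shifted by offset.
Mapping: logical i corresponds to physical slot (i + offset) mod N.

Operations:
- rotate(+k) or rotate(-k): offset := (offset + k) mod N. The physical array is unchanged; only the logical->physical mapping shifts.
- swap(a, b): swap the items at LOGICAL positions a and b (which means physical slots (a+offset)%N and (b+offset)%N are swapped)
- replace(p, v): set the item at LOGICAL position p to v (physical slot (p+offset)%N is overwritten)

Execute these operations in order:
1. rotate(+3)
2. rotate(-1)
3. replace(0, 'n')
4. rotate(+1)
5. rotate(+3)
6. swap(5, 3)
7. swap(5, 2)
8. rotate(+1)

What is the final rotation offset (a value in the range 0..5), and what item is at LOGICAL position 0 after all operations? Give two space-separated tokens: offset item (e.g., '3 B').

After op 1 (rotate(+3)): offset=3, physical=[A,B,C,D,E,F], logical=[D,E,F,A,B,C]
After op 2 (rotate(-1)): offset=2, physical=[A,B,C,D,E,F], logical=[C,D,E,F,A,B]
After op 3 (replace(0, 'n')): offset=2, physical=[A,B,n,D,E,F], logical=[n,D,E,F,A,B]
After op 4 (rotate(+1)): offset=3, physical=[A,B,n,D,E,F], logical=[D,E,F,A,B,n]
After op 5 (rotate(+3)): offset=0, physical=[A,B,n,D,E,F], logical=[A,B,n,D,E,F]
After op 6 (swap(5, 3)): offset=0, physical=[A,B,n,F,E,D], logical=[A,B,n,F,E,D]
After op 7 (swap(5, 2)): offset=0, physical=[A,B,D,F,E,n], logical=[A,B,D,F,E,n]
After op 8 (rotate(+1)): offset=1, physical=[A,B,D,F,E,n], logical=[B,D,F,E,n,A]

Answer: 1 B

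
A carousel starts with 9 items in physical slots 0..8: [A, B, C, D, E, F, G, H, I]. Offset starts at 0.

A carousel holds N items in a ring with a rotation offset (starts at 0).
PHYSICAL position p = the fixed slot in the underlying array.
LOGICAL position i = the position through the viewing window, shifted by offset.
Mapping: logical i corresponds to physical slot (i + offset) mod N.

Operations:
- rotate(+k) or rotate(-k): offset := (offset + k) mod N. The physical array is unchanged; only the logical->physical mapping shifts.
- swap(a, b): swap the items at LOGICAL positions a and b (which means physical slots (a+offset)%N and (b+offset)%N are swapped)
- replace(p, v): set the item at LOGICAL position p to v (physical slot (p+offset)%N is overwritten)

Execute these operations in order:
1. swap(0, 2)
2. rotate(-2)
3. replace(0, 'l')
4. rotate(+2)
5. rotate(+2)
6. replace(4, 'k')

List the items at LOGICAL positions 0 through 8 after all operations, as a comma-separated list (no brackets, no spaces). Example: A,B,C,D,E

After op 1 (swap(0, 2)): offset=0, physical=[C,B,A,D,E,F,G,H,I], logical=[C,B,A,D,E,F,G,H,I]
After op 2 (rotate(-2)): offset=7, physical=[C,B,A,D,E,F,G,H,I], logical=[H,I,C,B,A,D,E,F,G]
After op 3 (replace(0, 'l')): offset=7, physical=[C,B,A,D,E,F,G,l,I], logical=[l,I,C,B,A,D,E,F,G]
After op 4 (rotate(+2)): offset=0, physical=[C,B,A,D,E,F,G,l,I], logical=[C,B,A,D,E,F,G,l,I]
After op 5 (rotate(+2)): offset=2, physical=[C,B,A,D,E,F,G,l,I], logical=[A,D,E,F,G,l,I,C,B]
After op 6 (replace(4, 'k')): offset=2, physical=[C,B,A,D,E,F,k,l,I], logical=[A,D,E,F,k,l,I,C,B]

Answer: A,D,E,F,k,l,I,C,B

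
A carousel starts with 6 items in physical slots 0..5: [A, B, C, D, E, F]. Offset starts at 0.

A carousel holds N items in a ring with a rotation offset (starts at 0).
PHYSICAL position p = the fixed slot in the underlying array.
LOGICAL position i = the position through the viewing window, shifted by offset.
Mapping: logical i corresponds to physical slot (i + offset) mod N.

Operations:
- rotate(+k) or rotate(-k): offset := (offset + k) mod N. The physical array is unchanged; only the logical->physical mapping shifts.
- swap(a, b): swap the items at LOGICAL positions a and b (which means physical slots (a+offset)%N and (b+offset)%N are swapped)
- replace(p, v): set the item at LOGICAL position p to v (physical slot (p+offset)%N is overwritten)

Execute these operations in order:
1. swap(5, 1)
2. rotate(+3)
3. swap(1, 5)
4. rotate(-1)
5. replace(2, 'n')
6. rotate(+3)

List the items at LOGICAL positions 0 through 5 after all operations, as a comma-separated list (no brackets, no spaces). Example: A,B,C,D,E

After op 1 (swap(5, 1)): offset=0, physical=[A,F,C,D,E,B], logical=[A,F,C,D,E,B]
After op 2 (rotate(+3)): offset=3, physical=[A,F,C,D,E,B], logical=[D,E,B,A,F,C]
After op 3 (swap(1, 5)): offset=3, physical=[A,F,E,D,C,B], logical=[D,C,B,A,F,E]
After op 4 (rotate(-1)): offset=2, physical=[A,F,E,D,C,B], logical=[E,D,C,B,A,F]
After op 5 (replace(2, 'n')): offset=2, physical=[A,F,E,D,n,B], logical=[E,D,n,B,A,F]
After op 6 (rotate(+3)): offset=5, physical=[A,F,E,D,n,B], logical=[B,A,F,E,D,n]

Answer: B,A,F,E,D,n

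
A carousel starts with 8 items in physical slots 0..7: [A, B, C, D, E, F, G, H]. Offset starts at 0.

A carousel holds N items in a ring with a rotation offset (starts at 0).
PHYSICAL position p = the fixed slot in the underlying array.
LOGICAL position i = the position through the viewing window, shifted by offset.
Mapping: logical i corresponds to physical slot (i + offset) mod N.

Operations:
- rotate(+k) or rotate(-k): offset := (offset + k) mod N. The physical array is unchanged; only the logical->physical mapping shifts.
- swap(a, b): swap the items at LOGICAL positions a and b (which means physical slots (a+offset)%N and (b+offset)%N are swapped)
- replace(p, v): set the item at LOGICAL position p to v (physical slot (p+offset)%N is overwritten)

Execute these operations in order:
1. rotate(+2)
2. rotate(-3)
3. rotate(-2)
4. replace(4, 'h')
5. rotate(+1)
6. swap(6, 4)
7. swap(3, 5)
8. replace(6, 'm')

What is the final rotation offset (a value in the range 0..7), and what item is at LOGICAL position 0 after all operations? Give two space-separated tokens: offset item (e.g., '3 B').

After op 1 (rotate(+2)): offset=2, physical=[A,B,C,D,E,F,G,H], logical=[C,D,E,F,G,H,A,B]
After op 2 (rotate(-3)): offset=7, physical=[A,B,C,D,E,F,G,H], logical=[H,A,B,C,D,E,F,G]
After op 3 (rotate(-2)): offset=5, physical=[A,B,C,D,E,F,G,H], logical=[F,G,H,A,B,C,D,E]
After op 4 (replace(4, 'h')): offset=5, physical=[A,h,C,D,E,F,G,H], logical=[F,G,H,A,h,C,D,E]
After op 5 (rotate(+1)): offset=6, physical=[A,h,C,D,E,F,G,H], logical=[G,H,A,h,C,D,E,F]
After op 6 (swap(6, 4)): offset=6, physical=[A,h,E,D,C,F,G,H], logical=[G,H,A,h,E,D,C,F]
After op 7 (swap(3, 5)): offset=6, physical=[A,D,E,h,C,F,G,H], logical=[G,H,A,D,E,h,C,F]
After op 8 (replace(6, 'm')): offset=6, physical=[A,D,E,h,m,F,G,H], logical=[G,H,A,D,E,h,m,F]

Answer: 6 G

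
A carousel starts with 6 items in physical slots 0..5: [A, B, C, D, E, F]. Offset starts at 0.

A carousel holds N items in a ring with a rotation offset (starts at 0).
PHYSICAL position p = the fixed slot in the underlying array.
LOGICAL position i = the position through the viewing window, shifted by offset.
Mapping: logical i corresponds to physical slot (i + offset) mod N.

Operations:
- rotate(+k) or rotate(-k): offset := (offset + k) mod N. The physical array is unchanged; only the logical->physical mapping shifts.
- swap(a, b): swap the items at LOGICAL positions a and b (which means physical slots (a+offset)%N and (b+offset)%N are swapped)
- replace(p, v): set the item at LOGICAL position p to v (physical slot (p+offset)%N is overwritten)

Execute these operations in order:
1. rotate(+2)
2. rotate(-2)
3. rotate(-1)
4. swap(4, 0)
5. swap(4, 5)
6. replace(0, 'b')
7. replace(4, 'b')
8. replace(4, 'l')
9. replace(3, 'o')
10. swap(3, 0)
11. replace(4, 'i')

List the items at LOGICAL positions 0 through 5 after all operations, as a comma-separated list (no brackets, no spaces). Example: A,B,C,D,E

After op 1 (rotate(+2)): offset=2, physical=[A,B,C,D,E,F], logical=[C,D,E,F,A,B]
After op 2 (rotate(-2)): offset=0, physical=[A,B,C,D,E,F], logical=[A,B,C,D,E,F]
After op 3 (rotate(-1)): offset=5, physical=[A,B,C,D,E,F], logical=[F,A,B,C,D,E]
After op 4 (swap(4, 0)): offset=5, physical=[A,B,C,F,E,D], logical=[D,A,B,C,F,E]
After op 5 (swap(4, 5)): offset=5, physical=[A,B,C,E,F,D], logical=[D,A,B,C,E,F]
After op 6 (replace(0, 'b')): offset=5, physical=[A,B,C,E,F,b], logical=[b,A,B,C,E,F]
After op 7 (replace(4, 'b')): offset=5, physical=[A,B,C,b,F,b], logical=[b,A,B,C,b,F]
After op 8 (replace(4, 'l')): offset=5, physical=[A,B,C,l,F,b], logical=[b,A,B,C,l,F]
After op 9 (replace(3, 'o')): offset=5, physical=[A,B,o,l,F,b], logical=[b,A,B,o,l,F]
After op 10 (swap(3, 0)): offset=5, physical=[A,B,b,l,F,o], logical=[o,A,B,b,l,F]
After op 11 (replace(4, 'i')): offset=5, physical=[A,B,b,i,F,o], logical=[o,A,B,b,i,F]

Answer: o,A,B,b,i,F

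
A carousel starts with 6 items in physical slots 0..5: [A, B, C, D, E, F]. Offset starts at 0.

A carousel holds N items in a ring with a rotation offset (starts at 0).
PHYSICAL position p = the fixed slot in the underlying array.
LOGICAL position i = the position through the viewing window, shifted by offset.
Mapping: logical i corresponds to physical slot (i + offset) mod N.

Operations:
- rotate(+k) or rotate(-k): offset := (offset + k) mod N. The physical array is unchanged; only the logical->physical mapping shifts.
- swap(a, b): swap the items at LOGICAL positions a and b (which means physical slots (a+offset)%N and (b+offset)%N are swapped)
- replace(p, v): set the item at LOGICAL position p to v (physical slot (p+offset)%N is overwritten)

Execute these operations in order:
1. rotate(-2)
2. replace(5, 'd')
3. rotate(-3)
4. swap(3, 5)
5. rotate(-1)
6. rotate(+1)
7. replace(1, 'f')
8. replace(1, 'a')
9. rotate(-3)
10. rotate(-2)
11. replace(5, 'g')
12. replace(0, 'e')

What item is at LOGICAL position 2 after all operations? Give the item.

Answer: A

Derivation:
After op 1 (rotate(-2)): offset=4, physical=[A,B,C,D,E,F], logical=[E,F,A,B,C,D]
After op 2 (replace(5, 'd')): offset=4, physical=[A,B,C,d,E,F], logical=[E,F,A,B,C,d]
After op 3 (rotate(-3)): offset=1, physical=[A,B,C,d,E,F], logical=[B,C,d,E,F,A]
After op 4 (swap(3, 5)): offset=1, physical=[E,B,C,d,A,F], logical=[B,C,d,A,F,E]
After op 5 (rotate(-1)): offset=0, physical=[E,B,C,d,A,F], logical=[E,B,C,d,A,F]
After op 6 (rotate(+1)): offset=1, physical=[E,B,C,d,A,F], logical=[B,C,d,A,F,E]
After op 7 (replace(1, 'f')): offset=1, physical=[E,B,f,d,A,F], logical=[B,f,d,A,F,E]
After op 8 (replace(1, 'a')): offset=1, physical=[E,B,a,d,A,F], logical=[B,a,d,A,F,E]
After op 9 (rotate(-3)): offset=4, physical=[E,B,a,d,A,F], logical=[A,F,E,B,a,d]
After op 10 (rotate(-2)): offset=2, physical=[E,B,a,d,A,F], logical=[a,d,A,F,E,B]
After op 11 (replace(5, 'g')): offset=2, physical=[E,g,a,d,A,F], logical=[a,d,A,F,E,g]
After op 12 (replace(0, 'e')): offset=2, physical=[E,g,e,d,A,F], logical=[e,d,A,F,E,g]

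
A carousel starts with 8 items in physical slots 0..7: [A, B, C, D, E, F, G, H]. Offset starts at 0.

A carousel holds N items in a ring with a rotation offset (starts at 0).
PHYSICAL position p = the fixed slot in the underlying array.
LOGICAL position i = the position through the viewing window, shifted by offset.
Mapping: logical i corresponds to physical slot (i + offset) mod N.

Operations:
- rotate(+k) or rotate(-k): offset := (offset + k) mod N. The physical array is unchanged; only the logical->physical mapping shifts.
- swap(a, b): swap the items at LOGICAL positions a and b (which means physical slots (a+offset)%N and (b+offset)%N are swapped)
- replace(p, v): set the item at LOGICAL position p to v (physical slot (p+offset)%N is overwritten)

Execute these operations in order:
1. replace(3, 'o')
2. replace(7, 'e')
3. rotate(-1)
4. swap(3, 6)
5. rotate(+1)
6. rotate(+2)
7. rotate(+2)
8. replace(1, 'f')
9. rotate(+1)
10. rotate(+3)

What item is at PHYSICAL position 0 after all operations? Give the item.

Answer: A

Derivation:
After op 1 (replace(3, 'o')): offset=0, physical=[A,B,C,o,E,F,G,H], logical=[A,B,C,o,E,F,G,H]
After op 2 (replace(7, 'e')): offset=0, physical=[A,B,C,o,E,F,G,e], logical=[A,B,C,o,E,F,G,e]
After op 3 (rotate(-1)): offset=7, physical=[A,B,C,o,E,F,G,e], logical=[e,A,B,C,o,E,F,G]
After op 4 (swap(3, 6)): offset=7, physical=[A,B,F,o,E,C,G,e], logical=[e,A,B,F,o,E,C,G]
After op 5 (rotate(+1)): offset=0, physical=[A,B,F,o,E,C,G,e], logical=[A,B,F,o,E,C,G,e]
After op 6 (rotate(+2)): offset=2, physical=[A,B,F,o,E,C,G,e], logical=[F,o,E,C,G,e,A,B]
After op 7 (rotate(+2)): offset=4, physical=[A,B,F,o,E,C,G,e], logical=[E,C,G,e,A,B,F,o]
After op 8 (replace(1, 'f')): offset=4, physical=[A,B,F,o,E,f,G,e], logical=[E,f,G,e,A,B,F,o]
After op 9 (rotate(+1)): offset=5, physical=[A,B,F,o,E,f,G,e], logical=[f,G,e,A,B,F,o,E]
After op 10 (rotate(+3)): offset=0, physical=[A,B,F,o,E,f,G,e], logical=[A,B,F,o,E,f,G,e]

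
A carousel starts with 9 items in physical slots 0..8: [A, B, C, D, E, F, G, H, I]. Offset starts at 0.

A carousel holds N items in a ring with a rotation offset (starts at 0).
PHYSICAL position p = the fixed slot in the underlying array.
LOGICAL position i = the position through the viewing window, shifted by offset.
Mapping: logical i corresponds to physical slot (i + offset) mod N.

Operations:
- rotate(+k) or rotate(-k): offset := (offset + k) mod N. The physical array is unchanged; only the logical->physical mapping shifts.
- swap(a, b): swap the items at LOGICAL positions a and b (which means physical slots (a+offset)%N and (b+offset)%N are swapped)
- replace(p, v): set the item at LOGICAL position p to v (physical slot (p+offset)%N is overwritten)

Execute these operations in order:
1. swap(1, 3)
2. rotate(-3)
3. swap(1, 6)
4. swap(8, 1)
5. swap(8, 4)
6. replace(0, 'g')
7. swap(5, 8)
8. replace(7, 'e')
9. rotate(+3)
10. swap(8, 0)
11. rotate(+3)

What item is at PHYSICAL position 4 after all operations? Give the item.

Answer: e

Derivation:
After op 1 (swap(1, 3)): offset=0, physical=[A,D,C,B,E,F,G,H,I], logical=[A,D,C,B,E,F,G,H,I]
After op 2 (rotate(-3)): offset=6, physical=[A,D,C,B,E,F,G,H,I], logical=[G,H,I,A,D,C,B,E,F]
After op 3 (swap(1, 6)): offset=6, physical=[A,D,C,H,E,F,G,B,I], logical=[G,B,I,A,D,C,H,E,F]
After op 4 (swap(8, 1)): offset=6, physical=[A,D,C,H,E,B,G,F,I], logical=[G,F,I,A,D,C,H,E,B]
After op 5 (swap(8, 4)): offset=6, physical=[A,B,C,H,E,D,G,F,I], logical=[G,F,I,A,B,C,H,E,D]
After op 6 (replace(0, 'g')): offset=6, physical=[A,B,C,H,E,D,g,F,I], logical=[g,F,I,A,B,C,H,E,D]
After op 7 (swap(5, 8)): offset=6, physical=[A,B,D,H,E,C,g,F,I], logical=[g,F,I,A,B,D,H,E,C]
After op 8 (replace(7, 'e')): offset=6, physical=[A,B,D,H,e,C,g,F,I], logical=[g,F,I,A,B,D,H,e,C]
After op 9 (rotate(+3)): offset=0, physical=[A,B,D,H,e,C,g,F,I], logical=[A,B,D,H,e,C,g,F,I]
After op 10 (swap(8, 0)): offset=0, physical=[I,B,D,H,e,C,g,F,A], logical=[I,B,D,H,e,C,g,F,A]
After op 11 (rotate(+3)): offset=3, physical=[I,B,D,H,e,C,g,F,A], logical=[H,e,C,g,F,A,I,B,D]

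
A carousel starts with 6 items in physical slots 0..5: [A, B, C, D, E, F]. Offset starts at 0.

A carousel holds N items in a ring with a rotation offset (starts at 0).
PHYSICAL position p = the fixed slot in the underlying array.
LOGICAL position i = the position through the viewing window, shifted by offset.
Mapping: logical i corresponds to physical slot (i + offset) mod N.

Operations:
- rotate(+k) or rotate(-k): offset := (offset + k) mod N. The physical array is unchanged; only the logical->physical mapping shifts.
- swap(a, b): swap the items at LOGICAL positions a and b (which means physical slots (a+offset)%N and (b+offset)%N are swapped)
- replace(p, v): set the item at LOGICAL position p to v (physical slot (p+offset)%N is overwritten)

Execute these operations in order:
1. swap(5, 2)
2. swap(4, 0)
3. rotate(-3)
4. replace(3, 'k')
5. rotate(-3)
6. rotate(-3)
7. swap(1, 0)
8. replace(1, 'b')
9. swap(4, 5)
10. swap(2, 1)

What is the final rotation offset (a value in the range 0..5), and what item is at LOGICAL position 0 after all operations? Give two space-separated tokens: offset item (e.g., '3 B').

Answer: 3 A

Derivation:
After op 1 (swap(5, 2)): offset=0, physical=[A,B,F,D,E,C], logical=[A,B,F,D,E,C]
After op 2 (swap(4, 0)): offset=0, physical=[E,B,F,D,A,C], logical=[E,B,F,D,A,C]
After op 3 (rotate(-3)): offset=3, physical=[E,B,F,D,A,C], logical=[D,A,C,E,B,F]
After op 4 (replace(3, 'k')): offset=3, physical=[k,B,F,D,A,C], logical=[D,A,C,k,B,F]
After op 5 (rotate(-3)): offset=0, physical=[k,B,F,D,A,C], logical=[k,B,F,D,A,C]
After op 6 (rotate(-3)): offset=3, physical=[k,B,F,D,A,C], logical=[D,A,C,k,B,F]
After op 7 (swap(1, 0)): offset=3, physical=[k,B,F,A,D,C], logical=[A,D,C,k,B,F]
After op 8 (replace(1, 'b')): offset=3, physical=[k,B,F,A,b,C], logical=[A,b,C,k,B,F]
After op 9 (swap(4, 5)): offset=3, physical=[k,F,B,A,b,C], logical=[A,b,C,k,F,B]
After op 10 (swap(2, 1)): offset=3, physical=[k,F,B,A,C,b], logical=[A,C,b,k,F,B]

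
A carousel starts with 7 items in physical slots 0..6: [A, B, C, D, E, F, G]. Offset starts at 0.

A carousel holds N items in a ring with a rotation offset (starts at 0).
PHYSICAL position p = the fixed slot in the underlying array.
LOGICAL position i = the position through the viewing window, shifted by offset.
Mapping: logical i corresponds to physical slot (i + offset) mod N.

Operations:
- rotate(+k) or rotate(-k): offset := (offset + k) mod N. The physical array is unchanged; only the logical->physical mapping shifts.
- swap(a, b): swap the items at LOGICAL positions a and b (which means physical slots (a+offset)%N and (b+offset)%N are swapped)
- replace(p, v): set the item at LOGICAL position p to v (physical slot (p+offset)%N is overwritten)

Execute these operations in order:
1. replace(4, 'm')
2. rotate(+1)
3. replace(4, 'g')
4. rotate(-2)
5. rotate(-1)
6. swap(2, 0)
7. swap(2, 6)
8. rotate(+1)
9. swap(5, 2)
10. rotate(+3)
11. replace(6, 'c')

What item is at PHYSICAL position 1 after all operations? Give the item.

Answer: c

Derivation:
After op 1 (replace(4, 'm')): offset=0, physical=[A,B,C,D,m,F,G], logical=[A,B,C,D,m,F,G]
After op 2 (rotate(+1)): offset=1, physical=[A,B,C,D,m,F,G], logical=[B,C,D,m,F,G,A]
After op 3 (replace(4, 'g')): offset=1, physical=[A,B,C,D,m,g,G], logical=[B,C,D,m,g,G,A]
After op 4 (rotate(-2)): offset=6, physical=[A,B,C,D,m,g,G], logical=[G,A,B,C,D,m,g]
After op 5 (rotate(-1)): offset=5, physical=[A,B,C,D,m,g,G], logical=[g,G,A,B,C,D,m]
After op 6 (swap(2, 0)): offset=5, physical=[g,B,C,D,m,A,G], logical=[A,G,g,B,C,D,m]
After op 7 (swap(2, 6)): offset=5, physical=[m,B,C,D,g,A,G], logical=[A,G,m,B,C,D,g]
After op 8 (rotate(+1)): offset=6, physical=[m,B,C,D,g,A,G], logical=[G,m,B,C,D,g,A]
After op 9 (swap(5, 2)): offset=6, physical=[m,g,C,D,B,A,G], logical=[G,m,g,C,D,B,A]
After op 10 (rotate(+3)): offset=2, physical=[m,g,C,D,B,A,G], logical=[C,D,B,A,G,m,g]
After op 11 (replace(6, 'c')): offset=2, physical=[m,c,C,D,B,A,G], logical=[C,D,B,A,G,m,c]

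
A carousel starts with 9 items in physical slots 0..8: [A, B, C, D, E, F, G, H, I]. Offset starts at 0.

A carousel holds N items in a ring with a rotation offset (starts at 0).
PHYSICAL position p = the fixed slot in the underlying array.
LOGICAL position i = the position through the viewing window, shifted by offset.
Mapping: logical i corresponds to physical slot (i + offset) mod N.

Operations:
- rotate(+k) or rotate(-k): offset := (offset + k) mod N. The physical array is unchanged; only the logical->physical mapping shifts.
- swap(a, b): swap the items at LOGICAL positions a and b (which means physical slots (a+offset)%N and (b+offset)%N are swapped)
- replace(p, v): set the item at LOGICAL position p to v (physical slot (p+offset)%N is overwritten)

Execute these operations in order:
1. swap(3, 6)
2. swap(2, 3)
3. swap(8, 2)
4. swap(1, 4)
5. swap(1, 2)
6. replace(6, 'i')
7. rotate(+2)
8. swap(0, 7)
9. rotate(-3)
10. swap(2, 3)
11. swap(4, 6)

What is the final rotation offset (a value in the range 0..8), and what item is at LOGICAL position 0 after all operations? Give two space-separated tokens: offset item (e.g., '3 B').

Answer: 8 G

Derivation:
After op 1 (swap(3, 6)): offset=0, physical=[A,B,C,G,E,F,D,H,I], logical=[A,B,C,G,E,F,D,H,I]
After op 2 (swap(2, 3)): offset=0, physical=[A,B,G,C,E,F,D,H,I], logical=[A,B,G,C,E,F,D,H,I]
After op 3 (swap(8, 2)): offset=0, physical=[A,B,I,C,E,F,D,H,G], logical=[A,B,I,C,E,F,D,H,G]
After op 4 (swap(1, 4)): offset=0, physical=[A,E,I,C,B,F,D,H,G], logical=[A,E,I,C,B,F,D,H,G]
After op 5 (swap(1, 2)): offset=0, physical=[A,I,E,C,B,F,D,H,G], logical=[A,I,E,C,B,F,D,H,G]
After op 6 (replace(6, 'i')): offset=0, physical=[A,I,E,C,B,F,i,H,G], logical=[A,I,E,C,B,F,i,H,G]
After op 7 (rotate(+2)): offset=2, physical=[A,I,E,C,B,F,i,H,G], logical=[E,C,B,F,i,H,G,A,I]
After op 8 (swap(0, 7)): offset=2, physical=[E,I,A,C,B,F,i,H,G], logical=[A,C,B,F,i,H,G,E,I]
After op 9 (rotate(-3)): offset=8, physical=[E,I,A,C,B,F,i,H,G], logical=[G,E,I,A,C,B,F,i,H]
After op 10 (swap(2, 3)): offset=8, physical=[E,A,I,C,B,F,i,H,G], logical=[G,E,A,I,C,B,F,i,H]
After op 11 (swap(4, 6)): offset=8, physical=[E,A,I,F,B,C,i,H,G], logical=[G,E,A,I,F,B,C,i,H]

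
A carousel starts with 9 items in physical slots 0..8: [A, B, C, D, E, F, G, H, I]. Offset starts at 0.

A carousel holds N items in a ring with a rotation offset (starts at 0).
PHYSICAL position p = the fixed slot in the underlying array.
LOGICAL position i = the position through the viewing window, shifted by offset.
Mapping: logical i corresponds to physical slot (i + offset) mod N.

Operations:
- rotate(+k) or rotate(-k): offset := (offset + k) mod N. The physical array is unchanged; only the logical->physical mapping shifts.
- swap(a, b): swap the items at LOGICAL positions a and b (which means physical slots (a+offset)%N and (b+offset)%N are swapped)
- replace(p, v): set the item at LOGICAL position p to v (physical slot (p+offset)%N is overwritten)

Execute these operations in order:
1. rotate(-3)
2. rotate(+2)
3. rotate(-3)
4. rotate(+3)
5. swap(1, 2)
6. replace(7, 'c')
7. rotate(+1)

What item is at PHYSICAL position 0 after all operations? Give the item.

Answer: B

Derivation:
After op 1 (rotate(-3)): offset=6, physical=[A,B,C,D,E,F,G,H,I], logical=[G,H,I,A,B,C,D,E,F]
After op 2 (rotate(+2)): offset=8, physical=[A,B,C,D,E,F,G,H,I], logical=[I,A,B,C,D,E,F,G,H]
After op 3 (rotate(-3)): offset=5, physical=[A,B,C,D,E,F,G,H,I], logical=[F,G,H,I,A,B,C,D,E]
After op 4 (rotate(+3)): offset=8, physical=[A,B,C,D,E,F,G,H,I], logical=[I,A,B,C,D,E,F,G,H]
After op 5 (swap(1, 2)): offset=8, physical=[B,A,C,D,E,F,G,H,I], logical=[I,B,A,C,D,E,F,G,H]
After op 6 (replace(7, 'c')): offset=8, physical=[B,A,C,D,E,F,c,H,I], logical=[I,B,A,C,D,E,F,c,H]
After op 7 (rotate(+1)): offset=0, physical=[B,A,C,D,E,F,c,H,I], logical=[B,A,C,D,E,F,c,H,I]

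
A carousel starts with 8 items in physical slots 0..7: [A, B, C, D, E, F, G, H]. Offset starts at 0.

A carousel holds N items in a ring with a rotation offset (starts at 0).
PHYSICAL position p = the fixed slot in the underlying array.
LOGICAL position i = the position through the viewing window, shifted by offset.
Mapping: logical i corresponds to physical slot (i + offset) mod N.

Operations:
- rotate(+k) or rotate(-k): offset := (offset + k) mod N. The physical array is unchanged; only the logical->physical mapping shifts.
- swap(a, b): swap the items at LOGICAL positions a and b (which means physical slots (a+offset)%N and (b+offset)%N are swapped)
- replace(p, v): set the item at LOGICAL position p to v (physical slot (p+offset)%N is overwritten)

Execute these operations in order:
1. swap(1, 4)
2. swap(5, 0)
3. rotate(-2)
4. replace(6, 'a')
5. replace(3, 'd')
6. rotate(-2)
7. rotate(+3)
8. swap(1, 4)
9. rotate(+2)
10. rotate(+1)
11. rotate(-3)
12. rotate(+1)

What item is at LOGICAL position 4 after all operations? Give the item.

Answer: a

Derivation:
After op 1 (swap(1, 4)): offset=0, physical=[A,E,C,D,B,F,G,H], logical=[A,E,C,D,B,F,G,H]
After op 2 (swap(5, 0)): offset=0, physical=[F,E,C,D,B,A,G,H], logical=[F,E,C,D,B,A,G,H]
After op 3 (rotate(-2)): offset=6, physical=[F,E,C,D,B,A,G,H], logical=[G,H,F,E,C,D,B,A]
After op 4 (replace(6, 'a')): offset=6, physical=[F,E,C,D,a,A,G,H], logical=[G,H,F,E,C,D,a,A]
After op 5 (replace(3, 'd')): offset=6, physical=[F,d,C,D,a,A,G,H], logical=[G,H,F,d,C,D,a,A]
After op 6 (rotate(-2)): offset=4, physical=[F,d,C,D,a,A,G,H], logical=[a,A,G,H,F,d,C,D]
After op 7 (rotate(+3)): offset=7, physical=[F,d,C,D,a,A,G,H], logical=[H,F,d,C,D,a,A,G]
After op 8 (swap(1, 4)): offset=7, physical=[D,d,C,F,a,A,G,H], logical=[H,D,d,C,F,a,A,G]
After op 9 (rotate(+2)): offset=1, physical=[D,d,C,F,a,A,G,H], logical=[d,C,F,a,A,G,H,D]
After op 10 (rotate(+1)): offset=2, physical=[D,d,C,F,a,A,G,H], logical=[C,F,a,A,G,H,D,d]
After op 11 (rotate(-3)): offset=7, physical=[D,d,C,F,a,A,G,H], logical=[H,D,d,C,F,a,A,G]
After op 12 (rotate(+1)): offset=0, physical=[D,d,C,F,a,A,G,H], logical=[D,d,C,F,a,A,G,H]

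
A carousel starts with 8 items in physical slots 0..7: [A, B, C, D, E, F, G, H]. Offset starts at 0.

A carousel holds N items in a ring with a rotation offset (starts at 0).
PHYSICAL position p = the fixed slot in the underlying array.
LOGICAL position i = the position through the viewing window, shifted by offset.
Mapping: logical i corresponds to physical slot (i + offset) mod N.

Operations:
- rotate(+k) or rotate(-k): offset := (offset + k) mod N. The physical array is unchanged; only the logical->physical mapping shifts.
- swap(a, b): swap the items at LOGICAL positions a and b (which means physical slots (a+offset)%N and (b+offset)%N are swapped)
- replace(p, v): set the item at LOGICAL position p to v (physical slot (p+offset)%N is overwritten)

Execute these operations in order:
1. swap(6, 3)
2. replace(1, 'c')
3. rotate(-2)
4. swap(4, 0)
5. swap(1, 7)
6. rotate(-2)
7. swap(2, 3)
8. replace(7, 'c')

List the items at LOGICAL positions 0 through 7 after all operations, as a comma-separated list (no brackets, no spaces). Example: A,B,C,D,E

After op 1 (swap(6, 3)): offset=0, physical=[A,B,C,G,E,F,D,H], logical=[A,B,C,G,E,F,D,H]
After op 2 (replace(1, 'c')): offset=0, physical=[A,c,C,G,E,F,D,H], logical=[A,c,C,G,E,F,D,H]
After op 3 (rotate(-2)): offset=6, physical=[A,c,C,G,E,F,D,H], logical=[D,H,A,c,C,G,E,F]
After op 4 (swap(4, 0)): offset=6, physical=[A,c,D,G,E,F,C,H], logical=[C,H,A,c,D,G,E,F]
After op 5 (swap(1, 7)): offset=6, physical=[A,c,D,G,E,H,C,F], logical=[C,F,A,c,D,G,E,H]
After op 6 (rotate(-2)): offset=4, physical=[A,c,D,G,E,H,C,F], logical=[E,H,C,F,A,c,D,G]
After op 7 (swap(2, 3)): offset=4, physical=[A,c,D,G,E,H,F,C], logical=[E,H,F,C,A,c,D,G]
After op 8 (replace(7, 'c')): offset=4, physical=[A,c,D,c,E,H,F,C], logical=[E,H,F,C,A,c,D,c]

Answer: E,H,F,C,A,c,D,c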